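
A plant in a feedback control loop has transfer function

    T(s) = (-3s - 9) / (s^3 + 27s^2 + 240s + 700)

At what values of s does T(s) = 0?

s = -3

Set the numerator to zero: -3s - 9 = 0, i.e. -3·(s + 3) = 0.
So s = -3.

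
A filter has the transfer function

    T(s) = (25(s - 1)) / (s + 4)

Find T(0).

T(0) = -25/4 ≈ -6.250

At s = 0 each factor (s + a) contributes a and each (s^2 + bs + c) contributes c.
T(0) = 25·(-1) / ((4)) = -25/4 = -25/4.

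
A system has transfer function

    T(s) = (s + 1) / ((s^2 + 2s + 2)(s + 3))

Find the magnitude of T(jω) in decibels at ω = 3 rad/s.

|T(j3)|_dB ≈ -21.8 dB

Substitute s = j3: numerator = 1 + j3, denominator = -39 - j3.
|T(j3)| = |1 + j3| / |-39 - j3| = 3.1623 / 39.115 ≈ 0.08085.
In decibels: 20·log₁₀(0.08085) ≈ -21.8 dB.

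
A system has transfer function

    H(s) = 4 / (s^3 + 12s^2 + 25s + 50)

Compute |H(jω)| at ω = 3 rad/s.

|H(j3)| ≈ 0.05313

Substitute s = j3: numerator = 4, denominator = -58 + j48.
|H(j3)| = |4| / |-58 + j48| = 4 / 75.286 ≈ 0.05313.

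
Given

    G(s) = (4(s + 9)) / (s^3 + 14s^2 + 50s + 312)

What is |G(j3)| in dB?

Substitute s = j3: numerator = 36 + j12, denominator = 186 + j123.
|G(j3)| = |36 + j12| / |186 + j123| = 37.947 / 222.99 ≈ 0.1702.
In decibels: 20·log₁₀(0.1702) ≈ -15.4 dB.

|G(j3)|_dB ≈ -15.4 dB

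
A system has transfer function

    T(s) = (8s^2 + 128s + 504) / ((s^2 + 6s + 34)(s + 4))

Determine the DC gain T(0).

Set s = 0: T(0) = (504) / (136) = 63/17.

T(0) = 63/17 ≈ 3.706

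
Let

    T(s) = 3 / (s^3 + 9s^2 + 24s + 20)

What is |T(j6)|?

|T(j6)| ≈ 0.009603

Substitute s = j6: numerator = 3, denominator = -304 - j72.
|T(j6)| = |3| / |-304 - j72| = 3 / 312.41 ≈ 0.009603.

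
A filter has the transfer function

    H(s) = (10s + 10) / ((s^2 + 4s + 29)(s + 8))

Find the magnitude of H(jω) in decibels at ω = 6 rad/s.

|H(j6)|_dB ≈ -12.3 dB

Substitute s = j6: numerator = 10 + j60, denominator = -200 + j150.
|H(j6)| = |10 + j60| / |-200 + j150| = 60.828 / 250 ≈ 0.2433.
In decibels: 20·log₁₀(0.2433) ≈ -12.3 dB.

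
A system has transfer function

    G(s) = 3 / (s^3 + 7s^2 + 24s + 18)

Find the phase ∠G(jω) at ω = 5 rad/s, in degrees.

At s = j5: numerator = 3, denominator = -157 - j5.
∠G = ∠num − ∠den = 0° − (-178.18°) = 178.2°.

∠G(j5) ≈ 178.2°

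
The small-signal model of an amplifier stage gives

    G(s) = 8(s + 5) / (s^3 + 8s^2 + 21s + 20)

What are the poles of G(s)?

s = -2 ± j, -4

The poles are the roots of the denominator s^3 + 8s^2 + 21s + 20 = 0.
Trying s = -4: the polynomial evaluates to 0, so (s + 4) is a factor.
Dividing out leaves s^2 + 4s + 5 = 0.
The quadratic formula then gives s = -2 ± 1j.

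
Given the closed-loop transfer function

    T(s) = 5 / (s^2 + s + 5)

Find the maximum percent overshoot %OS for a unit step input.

%OS ≈ 48.6%

Comparing s^2 + s + 5 to s^2 + 2ζωₙs + ωₙ²: ωₙ = √5 ≈ 2.236 rad/s and ζ = 1/(2·√5) ≈ 0.2236.
%OS = 100·exp(−πζ/√(1−ζ²)) = 100·exp(−π·0.2236/√(1−0.2236²)) ≈ 48.6%.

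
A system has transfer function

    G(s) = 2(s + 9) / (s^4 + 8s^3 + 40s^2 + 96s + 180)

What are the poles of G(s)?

The poles are the roots of the denominator s^4 + 8s^3 + 40s^2 + 96s + 180 = 0.
No real roots exist; factor into two real quadratics: (s^2 + 2s + 10)(s^2 + 6s + 18) = 0.
Each quadratic gives a conjugate pair via the quadratic formula.

s = -1 + 3j, -1 - 3j, -3 + 3j, -3 - 3j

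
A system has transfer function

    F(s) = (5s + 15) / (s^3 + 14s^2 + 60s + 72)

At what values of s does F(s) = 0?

Set the numerator to zero: 5s + 15 = 0, i.e. 5·(s + 3) = 0.
So s = -3.

s = -3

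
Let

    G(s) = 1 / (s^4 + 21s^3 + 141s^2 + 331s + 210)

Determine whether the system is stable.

The denominator s^4 + 21s^3 + 141s^2 + 331s + 210 factors as (s + 10)(s + 1)(s + 3)(s + 7), giving poles at s = -10, -1, -3, -7.
Since all poles lie strictly in the left half-plane, the system is stable.

stable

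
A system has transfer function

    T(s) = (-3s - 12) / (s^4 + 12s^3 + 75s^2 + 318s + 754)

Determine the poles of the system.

The poles are the roots of the denominator s^4 + 12s^3 + 75s^2 + 318s + 754 = 0.
No real roots exist; factor into two real quadratics: (s^2 + 2s + 26)(s^2 + 10s + 29) = 0.
Each quadratic gives a conjugate pair via the quadratic formula.

s = -1 ± 5j, -5 ± 2j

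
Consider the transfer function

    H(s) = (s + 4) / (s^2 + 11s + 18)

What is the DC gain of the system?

H(0) = 2/9 ≈ 0.2222

Set s = 0: H(0) = (4) / (18) = 2/9.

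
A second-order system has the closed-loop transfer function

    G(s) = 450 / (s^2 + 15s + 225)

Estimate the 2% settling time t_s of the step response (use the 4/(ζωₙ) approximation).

Comparing s^2 + 15s + 225 to s^2 + 2ζωₙs + ωₙ²: ωₙ = 15 rad/s and ζ = 15/(2·15) = 0.5.
ζωₙ = 15/2 = 7.5, so t_s ≈ 4/(ζωₙ) = 4/7.5 ≈ 0.5333 s.

t_s ≈ 0.5333 s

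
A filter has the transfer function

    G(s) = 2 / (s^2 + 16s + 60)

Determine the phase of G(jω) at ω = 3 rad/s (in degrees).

At s = j3: numerator = 2, denominator = 51 + j48.
∠G = ∠num − ∠den = 0° − (43.264°) = -43.26°.

∠G(j3) ≈ -43.26°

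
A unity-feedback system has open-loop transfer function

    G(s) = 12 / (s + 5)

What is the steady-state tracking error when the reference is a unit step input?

G(s) has no poles at the origin.
This is a Type 0 system. Kp = lim_{s→0} G(s) = 12/5.
e_ss = 1/(1 + Kp) = 1/(1 + 12/5) = 5/17 ≈ 0.2941.

e_ss = 0.2941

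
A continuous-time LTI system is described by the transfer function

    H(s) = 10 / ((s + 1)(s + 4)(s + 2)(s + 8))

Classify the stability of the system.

The poles can be read from the denominator factors: s = -1, -4, -2, -8.
Since all poles lie strictly in the left half-plane, the system is stable.

stable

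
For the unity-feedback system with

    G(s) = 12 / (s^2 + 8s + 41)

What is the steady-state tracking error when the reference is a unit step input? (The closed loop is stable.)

e_ss = 0.7736

G(s) has no poles at the origin.
This is a Type 0 system. Kp = lim_{s→0} G(s) = 12/41.
e_ss = 1/(1 + Kp) = 1/(1 + 12/41) = 41/53 ≈ 0.7736.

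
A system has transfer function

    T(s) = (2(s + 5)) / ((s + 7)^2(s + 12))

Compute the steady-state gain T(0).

At s = 0 each factor (s + a) contributes a and each (s^2 + bs + c) contributes c.
T(0) = 2·(5) / ((7) · (12) · (7)) = 10/588 = 5/294.

T(0) = 5/294 ≈ 0.01701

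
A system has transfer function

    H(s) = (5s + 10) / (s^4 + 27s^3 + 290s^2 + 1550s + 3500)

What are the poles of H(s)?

s = -5 + 5j, -5 - 5j, -10, -7

The poles are the roots of the denominator s^4 + 27s^3 + 290s^2 + 1550s + 3500 = 0.
Trying s = -10: the polynomial evaluates to 0, so (s + 10) is a factor.
Dividing out leaves s^3 + 17s^2 + 120s + 350 = 0.
This factors further as (s^2 + 10s + 50)(s + 7) = 0.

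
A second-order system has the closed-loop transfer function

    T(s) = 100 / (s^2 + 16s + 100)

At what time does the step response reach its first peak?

Comparing s^2 + 16s + 100 to s^2 + 2ζωₙs + ωₙ²: ωₙ = 10 rad/s and ζ = 16/(2·10) = 0.8.
ζωₙ = 16/2 = 8, so ω_d = ωₙ√(1−ζ²) = √(ωₙ² − (ζωₙ)²) = √(100 − 8²) = √36 = 6 rad/s.
t_p = π/ω_d = π/6 ≈ 0.5236 s.

t_p ≈ 0.5236 s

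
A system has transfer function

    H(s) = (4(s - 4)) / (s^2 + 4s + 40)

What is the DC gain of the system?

At s = 0 each factor (s + a) contributes a and each (s^2 + bs + c) contributes c.
H(0) = 4·(-4) / ((40)) = -16/40 = -2/5.

H(0) = -2/5 ≈ -0.4000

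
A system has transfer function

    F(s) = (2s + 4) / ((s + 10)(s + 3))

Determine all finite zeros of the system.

Set the numerator to zero: 2s + 4 = 0, i.e. 2·(s + 2) = 0.
So s = -2.

s = -2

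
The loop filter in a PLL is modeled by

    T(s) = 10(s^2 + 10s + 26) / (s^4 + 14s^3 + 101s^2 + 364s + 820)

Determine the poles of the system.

The poles are the roots of the denominator s^4 + 14s^3 + 101s^2 + 364s + 820 = 0.
No real roots exist; factor into two real quadratics: (s^2 + 10s + 41)(s^2 + 4s + 20) = 0.
Each quadratic gives a conjugate pair via the quadratic formula.

s = -5 + 4j, -5 - 4j, -2 + 4j, -2 - 4j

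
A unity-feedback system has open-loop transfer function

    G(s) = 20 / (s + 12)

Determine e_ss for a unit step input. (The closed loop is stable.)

G(s) has no poles at the origin.
This is a Type 0 system. Kp = lim_{s→0} G(s) = 20/12 = 5/3.
e_ss = 1/(1 + Kp) = 1/(1 + 5/3) = 3/8 ≈ 0.3750.

e_ss = 0.3750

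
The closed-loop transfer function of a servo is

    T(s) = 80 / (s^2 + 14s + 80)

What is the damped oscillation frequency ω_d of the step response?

Comparing s^2 + 14s + 80 to s^2 + 2ζωₙs + ωₙ²: ωₙ = √80 ≈ 8.944 rad/s and ζ = 14/(2·√80) ≈ 0.7826.
ζωₙ = 14/2 = 7, so ω_d = ωₙ√(1−ζ²) = √(ωₙ² − (ζωₙ)²) = √(80 − 7²) = √31 ≈ 5.568 rad/s.

ω_d ≈ 5.568 rad/s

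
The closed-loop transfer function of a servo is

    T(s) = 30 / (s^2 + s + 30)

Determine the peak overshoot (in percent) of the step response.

%OS ≈ 75.0%

Comparing s^2 + s + 30 to s^2 + 2ζωₙs + ωₙ²: ωₙ = √30 ≈ 5.477 rad/s and ζ = 1/(2·√30) ≈ 0.09129.
%OS = 100·exp(−πζ/√(1−ζ²)) = 100·exp(−π·0.09129/√(1−0.09129²)) ≈ 75.0%.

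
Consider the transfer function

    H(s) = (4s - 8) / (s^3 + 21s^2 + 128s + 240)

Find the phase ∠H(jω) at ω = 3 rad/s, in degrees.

∠H(j3) ≈ 41.82°

At s = j3: numerator = -8 + j12, denominator = 51 + j357.
∠H = ∠num − ∠den = 123.69° − (81.870°) = 41.82°.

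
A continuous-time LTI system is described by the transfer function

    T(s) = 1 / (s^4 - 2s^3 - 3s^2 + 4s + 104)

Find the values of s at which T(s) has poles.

s = 3 ± 2j, -2 ± 2j

The poles are the roots of the denominator s^4 - 2s^3 - 3s^2 + 4s + 104 = 0.
No real roots exist; factor into two real quadratics: (s^2 - 6s + 13)(s^2 + 4s + 8) = 0.
Each quadratic gives a conjugate pair via the quadratic formula.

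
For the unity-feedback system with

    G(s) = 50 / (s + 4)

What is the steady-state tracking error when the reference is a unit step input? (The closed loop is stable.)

G(s) has no poles at the origin.
This is a Type 0 system. Kp = lim_{s→0} G(s) = 50/4 = 25/2.
e_ss = 1/(1 + Kp) = 1/(1 + 25/2) = 2/27 ≈ 0.07407.

e_ss = 0.07407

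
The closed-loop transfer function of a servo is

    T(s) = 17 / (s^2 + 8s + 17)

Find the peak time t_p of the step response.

t_p ≈ 3.142 s

Comparing s^2 + 8s + 17 to s^2 + 2ζωₙs + ωₙ²: ωₙ = √17 ≈ 4.123 rad/s and ζ = 8/(2·√17) ≈ 0.9701.
ζωₙ = 8/2 = 4, so ω_d = ωₙ√(1−ζ²) = √(ωₙ² − (ζωₙ)²) = √(17 − 4²) = √1 = 1 rad/s.
t_p = π/ω_d = π/1 ≈ 3.142 s.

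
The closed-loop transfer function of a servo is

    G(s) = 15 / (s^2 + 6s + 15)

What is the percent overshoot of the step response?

Comparing s^2 + 6s + 15 to s^2 + 2ζωₙs + ωₙ²: ωₙ = √15 ≈ 3.873 rad/s and ζ = 6/(2·√15) ≈ 0.7746.
%OS = 100·exp(−πζ/√(1−ζ²)) = 100·exp(−π·0.7746/√(1−0.7746²)) ≈ 2.13%.

%OS ≈ 2.13%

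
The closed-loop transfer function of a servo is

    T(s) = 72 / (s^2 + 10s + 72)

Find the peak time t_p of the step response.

t_p ≈ 0.4582 s

Comparing s^2 + 10s + 72 to s^2 + 2ζωₙs + ωₙ²: ωₙ = √72 ≈ 8.485 rad/s and ζ = 10/(2·√72) ≈ 0.5893.
ζωₙ = 10/2 = 5, so ω_d = ωₙ√(1−ζ²) = √(ωₙ² − (ζωₙ)²) = √(72 − 5²) = √47 ≈ 6.856 rad/s.
t_p = π/ω_d = π/6.856 ≈ 0.4582 s.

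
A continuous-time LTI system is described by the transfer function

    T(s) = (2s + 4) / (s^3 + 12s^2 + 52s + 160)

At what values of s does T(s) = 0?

Set the numerator to zero: 2s + 4 = 0, i.e. 2·(s + 2) = 0.
So s = -2.

s = -2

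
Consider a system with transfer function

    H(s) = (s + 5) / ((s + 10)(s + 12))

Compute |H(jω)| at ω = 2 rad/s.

|H(j2)| ≈ 0.04341

Substitute s = j2: numerator = 5 + j2, denominator = 116 + j44.
|H(j2)| = |5 + j2| / |116 + j44| = 5.3852 / 124.06 ≈ 0.04341.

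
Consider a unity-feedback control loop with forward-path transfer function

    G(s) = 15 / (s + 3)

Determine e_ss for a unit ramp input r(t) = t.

G(s) has no poles at the origin.
This is a Type 0 system; Kv = lim_{s→0} s·G(s) = 0, so the steady-state error for a ramp input is infinite.

e_ss = ∞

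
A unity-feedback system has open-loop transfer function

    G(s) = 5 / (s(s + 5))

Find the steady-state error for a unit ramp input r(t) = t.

e_ss = 1

G(s) has one pole at the origin.
This is a Type 1 system. Kv = lim_{s→0} s·G(s) = 5/5 = 1.
e_ss = 1/Kv = 1/(1) = 1.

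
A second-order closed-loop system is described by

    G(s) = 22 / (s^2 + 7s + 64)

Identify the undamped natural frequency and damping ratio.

Compare the denominator to the standard form s^2 + 2ζωₙs + ωₙ².
ωₙ² = 64, so ωₙ = 8 rad/s.
2ζωₙ = 7, so ζ = 7/(2·8) = 0.4375.

ωₙ = 8 rad/s, ζ = 0.4375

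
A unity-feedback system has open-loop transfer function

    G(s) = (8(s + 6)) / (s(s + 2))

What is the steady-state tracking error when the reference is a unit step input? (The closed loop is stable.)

G(s) has one pole at the origin.
This is a Type 1 system; for a step input the steady-state error is zero.

e_ss = 0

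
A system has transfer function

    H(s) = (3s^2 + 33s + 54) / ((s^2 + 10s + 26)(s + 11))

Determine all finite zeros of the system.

s = -2, -9

Set the numerator to zero: 3s^2 + 33s + 54 = 0, i.e. 3·(s^2 + 11s + 18) = 0.
Factoring: (s + 2)(s + 9) = 0.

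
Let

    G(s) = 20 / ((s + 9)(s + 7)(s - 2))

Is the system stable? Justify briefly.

unstable

The poles can be read from the denominator factors: s = -9, -7, 2.
Since the pole(s) at s = 2 lie in the right half-plane, the system is unstable.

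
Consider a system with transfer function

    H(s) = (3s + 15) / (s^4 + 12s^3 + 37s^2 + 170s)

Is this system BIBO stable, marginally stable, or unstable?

The denominator s^4 + 12s^3 + 37s^2 + 170s factors as s(s^2 + 2s + 17)(s + 10), giving poles at s = 0, -1 + 4j, -1 - 4j, -10.
Since the simple pole(s) at s = 0 lie on the jω-axis with none in the right half-plane, the system is marginally stable.

marginally stable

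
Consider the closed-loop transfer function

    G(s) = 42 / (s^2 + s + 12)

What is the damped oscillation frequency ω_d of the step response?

ω_d ≈ 3.428 rad/s

Comparing s^2 + s + 12 to s^2 + 2ζωₙs + ωₙ²: ωₙ = √12 ≈ 3.464 rad/s and ζ = 1/(2·√12) ≈ 0.1443.
ζωₙ = 1/2 = 0.5, so ω_d = ωₙ√(1−ζ²) = √(ωₙ² − (ζωₙ)²) = √(12 − 0.5²) = √11.75 ≈ 3.428 rad/s.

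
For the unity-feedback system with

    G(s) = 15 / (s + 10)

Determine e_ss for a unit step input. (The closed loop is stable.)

G(s) has no poles at the origin.
This is a Type 0 system. Kp = lim_{s→0} G(s) = 15/10 = 3/2.
e_ss = 1/(1 + Kp) = 1/(1 + 3/2) = 2/5 ≈ 0.4000.

e_ss = 0.4000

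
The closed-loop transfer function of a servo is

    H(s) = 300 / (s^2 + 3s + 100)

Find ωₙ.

ωₙ = 10 rad/s

Compare the denominator to the standard form s^2 + 2ζωₙs + ωₙ².
ωₙ² = 100, so ωₙ = 10 rad/s.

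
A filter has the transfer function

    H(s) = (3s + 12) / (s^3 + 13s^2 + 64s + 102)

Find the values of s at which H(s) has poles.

s = -5 ± 3j, -3

The poles are the roots of the denominator s^3 + 13s^2 + 64s + 102 = 0.
Trying s = -3: the polynomial evaluates to 0, so (s + 3) is a factor.
Dividing out leaves s^2 + 10s + 34 = 0.
The quadratic formula then gives s = -5 ± 3j.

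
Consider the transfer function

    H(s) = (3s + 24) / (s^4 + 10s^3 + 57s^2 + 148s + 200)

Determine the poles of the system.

The poles are the roots of the denominator s^4 + 10s^3 + 57s^2 + 148s + 200 = 0.
No real roots exist; factor into two real quadratics: (s^2 + 4s + 8)(s^2 + 6s + 25) = 0.
Each quadratic gives a conjugate pair via the quadratic formula.

s = -2 ± 2j, -3 ± 4j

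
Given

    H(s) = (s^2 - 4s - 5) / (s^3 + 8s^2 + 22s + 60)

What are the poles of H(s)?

s = -1 ± 3j, -6

The poles are the roots of the denominator s^3 + 8s^2 + 22s + 60 = 0.
Trying s = -6: the polynomial evaluates to 0, so (s + 6) is a factor.
Dividing out leaves s^2 + 2s + 10 = 0.
The quadratic formula then gives s = -1 ± 3j.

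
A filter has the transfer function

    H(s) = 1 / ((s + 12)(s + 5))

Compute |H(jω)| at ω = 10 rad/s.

Substitute s = j10: numerator = 1, denominator = -40 + j170.
|H(j10)| = |1| / |-40 + j170| = 1 / 174.64 ≈ 0.005726.

|H(j10)| ≈ 0.005726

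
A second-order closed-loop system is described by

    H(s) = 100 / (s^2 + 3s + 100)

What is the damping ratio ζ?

Compare the denominator to the standard form s^2 + 2ζωₙs + ωₙ².
ωₙ² = 100, so ωₙ = 10 rad/s.
2ζωₙ = 3, so ζ = 3/(2·10) = 0.15.
With ζ = 0.15 the response is underdamped.

ζ = 0.15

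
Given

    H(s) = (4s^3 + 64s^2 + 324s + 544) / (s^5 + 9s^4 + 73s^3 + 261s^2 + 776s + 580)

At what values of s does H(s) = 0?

Set the numerator to zero: 4s^3 + 64s^2 + 324s + 544 = 0, i.e. 4·(s^3 + 16s^2 + 81s + 136) = 0.
Factoring: (s^2 + 8s + 17)(s + 8) = 0.

s = -4 + j, -4 - j, -8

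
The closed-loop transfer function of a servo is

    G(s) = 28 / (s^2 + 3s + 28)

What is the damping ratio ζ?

Compare the denominator to the standard form s^2 + 2ζωₙs + ωₙ².
ωₙ² = 28, so ωₙ = √28 ≈ 5.292 rad/s.
2ζωₙ = 3, so ζ = 3/(2·√28) ≈ 0.2835.

ζ ≈ 0.2835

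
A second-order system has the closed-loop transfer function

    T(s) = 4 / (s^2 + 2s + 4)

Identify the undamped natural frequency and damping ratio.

Compare the denominator to the standard form s^2 + 2ζωₙs + ωₙ².
ωₙ² = 4, so ωₙ = 2 rad/s.
2ζωₙ = 2, so ζ = 2/(2·2) = 0.5.

ωₙ = 2 rad/s, ζ = 0.5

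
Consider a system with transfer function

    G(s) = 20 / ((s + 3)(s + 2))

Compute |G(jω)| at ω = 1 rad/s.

Substitute s = j1: numerator = 20, denominator = 5 + j5.
|G(j1)| = |20| / |5 + j5| = 20 / 7.0711 ≈ 2.828.

|G(j1)| ≈ 2.828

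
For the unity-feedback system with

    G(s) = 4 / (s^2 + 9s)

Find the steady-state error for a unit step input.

e_ss = 0

G(s) has one pole at the origin.
This is a Type 1 system; for a step input the steady-state error is zero.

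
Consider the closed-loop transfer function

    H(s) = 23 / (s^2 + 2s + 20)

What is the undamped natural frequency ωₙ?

Compare the denominator to the standard form s^2 + 2ζωₙs + ωₙ².
ωₙ² = 20, so ωₙ = √20 ≈ 4.472 rad/s.

ωₙ ≈ 4.472 rad/s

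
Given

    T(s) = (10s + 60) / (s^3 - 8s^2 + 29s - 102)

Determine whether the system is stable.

unstable

The denominator s^3 - 8s^2 + 29s - 102 factors as (s^2 - 2s + 17)(s - 6), giving poles at s = 1 ± 4j, 6.
Since the pole(s) at s = 1 ± 4j, 6 lie in the right half-plane, the system is unstable.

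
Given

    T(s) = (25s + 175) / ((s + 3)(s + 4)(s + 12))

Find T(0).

Set s = 0: T(0) = (175) / (144) = 175/144.

T(0) = 175/144 ≈ 1.215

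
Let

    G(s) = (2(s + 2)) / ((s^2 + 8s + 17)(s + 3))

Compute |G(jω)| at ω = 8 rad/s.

Substitute s = j8: numerator = 4 + j16, denominator = -653 - j184.
|G(j8)| = |4 + j16| / |-653 - j184| = 16.492 / 678.43 ≈ 0.02431.

|G(j8)| ≈ 0.02431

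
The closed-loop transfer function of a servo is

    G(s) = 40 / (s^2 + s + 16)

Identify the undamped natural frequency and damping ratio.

ωₙ = 4 rad/s, ζ = 0.125

Compare the denominator to the standard form s^2 + 2ζωₙs + ωₙ².
ωₙ² = 16, so ωₙ = 4 rad/s.
2ζωₙ = 1, so ζ = 1/(2·4) = 0.125.
With ζ = 0.125 the response is underdamped.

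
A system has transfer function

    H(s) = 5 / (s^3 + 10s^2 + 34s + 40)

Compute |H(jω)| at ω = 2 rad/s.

Substitute s = j2: numerator = 5, denominator = j60.
|H(j2)| = |5| / |j60| = 5 / 60 ≈ 0.08333.

|H(j2)| ≈ 0.08333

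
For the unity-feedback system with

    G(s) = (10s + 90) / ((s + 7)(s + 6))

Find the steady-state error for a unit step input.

e_ss = 0.3182

G(s) has no poles at the origin.
This is a Type 0 system. Kp = lim_{s→0} G(s) = 90/42 = 15/7.
e_ss = 1/(1 + Kp) = 1/(1 + 15/7) = 7/22 ≈ 0.3182.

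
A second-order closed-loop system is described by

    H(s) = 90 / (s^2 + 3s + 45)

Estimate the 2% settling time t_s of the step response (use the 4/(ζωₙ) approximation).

Comparing s^2 + 3s + 45 to s^2 + 2ζωₙs + ωₙ²: ωₙ = √45 ≈ 6.708 rad/s and ζ = 3/(2·√45) ≈ 0.2236.
ζωₙ = 3/2 = 1.5, so t_s ≈ 4/(ζωₙ) = 4/1.5 ≈ 2.667 s.

t_s ≈ 2.667 s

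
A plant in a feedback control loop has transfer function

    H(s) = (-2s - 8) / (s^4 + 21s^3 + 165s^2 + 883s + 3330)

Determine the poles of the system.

s = -1 ± 6j, -9, -10

The poles are the roots of the denominator s^4 + 21s^3 + 165s^2 + 883s + 3330 = 0.
Trying s = -9: the polynomial evaluates to 0, so (s + 9) is a factor.
Dividing out leaves s^3 + 12s^2 + 57s + 370 = 0.
This factors further as (s^2 + 2s + 37)(s + 10) = 0.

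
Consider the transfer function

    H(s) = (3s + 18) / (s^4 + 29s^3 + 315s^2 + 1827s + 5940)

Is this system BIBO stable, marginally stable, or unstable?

The denominator s^4 + 29s^3 + 315s^2 + 1827s + 5940 factors as (s + 11)(s^2 + 6s + 45)(s + 12), giving poles at s = -11, -3 ± 6j, -12.
Since all poles lie strictly in the left half-plane, the system is stable.

stable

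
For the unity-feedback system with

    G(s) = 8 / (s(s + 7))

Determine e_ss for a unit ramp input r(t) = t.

e_ss = 0.8750

G(s) has one pole at the origin.
This is a Type 1 system. Kv = lim_{s→0} s·G(s) = 8/7.
e_ss = 1/Kv = 1/(8/7) = 7/8 ≈ 0.8750.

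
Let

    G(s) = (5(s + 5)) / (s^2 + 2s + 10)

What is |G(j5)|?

Substitute s = j5: numerator = 25 + j25, denominator = -15 + j10.
|G(j5)| = |25 + j25| / |-15 + j10| = 35.355 / 18.028 ≈ 1.961.

|G(j5)| ≈ 1.961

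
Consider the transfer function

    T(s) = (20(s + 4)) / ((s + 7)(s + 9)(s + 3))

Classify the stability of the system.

stable

The poles can be read from the denominator factors: s = -7, -9, -3.
Since all poles lie strictly in the left half-plane, the system is stable.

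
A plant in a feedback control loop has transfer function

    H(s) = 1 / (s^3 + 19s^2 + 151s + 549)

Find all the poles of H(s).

s = -5 ± 6j, -9

The poles are the roots of the denominator s^3 + 19s^2 + 151s + 549 = 0.
Trying s = -9: the polynomial evaluates to 0, so (s + 9) is a factor.
Dividing out leaves s^2 + 10s + 61 = 0.
The quadratic formula then gives s = -5 ± 6j.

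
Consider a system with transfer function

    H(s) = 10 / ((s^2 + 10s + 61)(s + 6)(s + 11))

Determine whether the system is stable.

The poles can be read from the denominator factors: s = -5 ± 6j, -6, -11.
Since all poles lie strictly in the left half-plane, the system is stable.

stable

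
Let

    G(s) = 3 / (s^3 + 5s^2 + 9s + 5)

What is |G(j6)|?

Substitute s = j6: numerator = 3, denominator = -175 - j162.
|G(j6)| = |3| / |-175 - j162| = 3 / 238.47 ≈ 0.01258.

|G(j6)| ≈ 0.01258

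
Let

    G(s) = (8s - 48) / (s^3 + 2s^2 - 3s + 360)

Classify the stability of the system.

unstable

The denominator s^3 + 2s^2 - 3s + 360 factors as (s^2 - 6s + 45)(s + 8), giving poles at s = 3 + 6j, 3 - 6j, -8.
Since the pole(s) at s = 3 + 6j, 3 - 6j lie in the right half-plane, the system is unstable.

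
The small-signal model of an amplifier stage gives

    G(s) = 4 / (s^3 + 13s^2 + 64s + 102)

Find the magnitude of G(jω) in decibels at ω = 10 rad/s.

Substitute s = j10: numerator = 4, denominator = -1198 - j360.
|G(j10)| = |4| / |-1198 - j360| = 4 / 1250.9 ≈ 0.003198.
In decibels: 20·log₁₀(0.003198) ≈ -49.9 dB.

|G(j10)|_dB ≈ -49.9 dB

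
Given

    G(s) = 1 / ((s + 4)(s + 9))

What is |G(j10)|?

|G(j10)| ≈ 0.006901

Substitute s = j10: numerator = 1, denominator = -64 + j130.
|G(j10)| = |1| / |-64 + j130| = 1 / 144.90 ≈ 0.006901.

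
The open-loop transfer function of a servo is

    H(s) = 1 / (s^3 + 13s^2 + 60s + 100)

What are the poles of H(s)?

s = -4 ± 2j, -5

The poles are the roots of the denominator s^3 + 13s^2 + 60s + 100 = 0.
Trying s = -5: the polynomial evaluates to 0, so (s + 5) is a factor.
Dividing out leaves s^2 + 8s + 20 = 0.
The quadratic formula then gives s = -4 ± 2j.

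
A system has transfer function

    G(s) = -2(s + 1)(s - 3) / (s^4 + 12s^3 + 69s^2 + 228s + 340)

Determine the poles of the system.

s = -4 ± j, -2 ± 4j

The poles are the roots of the denominator s^4 + 12s^3 + 69s^2 + 228s + 340 = 0.
No real roots exist; factor into two real quadratics: (s^2 + 8s + 17)(s^2 + 4s + 20) = 0.
Each quadratic gives a conjugate pair via the quadratic formula.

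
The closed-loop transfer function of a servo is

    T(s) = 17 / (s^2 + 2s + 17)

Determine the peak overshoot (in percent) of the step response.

Comparing s^2 + 2s + 17 to s^2 + 2ζωₙs + ωₙ²: ωₙ = √17 ≈ 4.123 rad/s and ζ = 2/(2·√17) ≈ 0.2425.
%OS = 100·exp(−πζ/√(1−ζ²)) = 100·exp(−π·0.2425/√(1−0.2425²)) ≈ 45.6%.

%OS ≈ 45.6%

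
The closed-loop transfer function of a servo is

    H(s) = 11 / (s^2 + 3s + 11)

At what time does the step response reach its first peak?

t_p ≈ 1.062 s

Comparing s^2 + 3s + 11 to s^2 + 2ζωₙs + ωₙ²: ωₙ = √11 ≈ 3.317 rad/s and ζ = 3/(2·√11) ≈ 0.4523.
ζωₙ = 3/2 = 1.5, so ω_d = ωₙ√(1−ζ²) = √(ωₙ² − (ζωₙ)²) = √(11 − 1.5²) = √8.75 ≈ 2.958 rad/s.
t_p = π/ω_d = π/2.958 ≈ 1.062 s.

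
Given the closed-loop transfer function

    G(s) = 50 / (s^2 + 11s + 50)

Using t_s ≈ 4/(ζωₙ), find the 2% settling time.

t_s ≈ 0.7273 s

Comparing s^2 + 11s + 50 to s^2 + 2ζωₙs + ωₙ²: ωₙ = √50 ≈ 7.071 rad/s and ζ = 11/(2·√50) ≈ 0.7778.
ζωₙ = 11/2 = 5.5, so t_s ≈ 4/(ζωₙ) = 4/5.5 ≈ 0.7273 s.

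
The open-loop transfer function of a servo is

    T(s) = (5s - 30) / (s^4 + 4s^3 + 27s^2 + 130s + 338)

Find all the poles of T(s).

The poles are the roots of the denominator s^4 + 4s^3 + 27s^2 + 130s + 338 = 0.
No real roots exist; factor into two real quadratics: (s^2 - 2s + 26)(s^2 + 6s + 13) = 0.
Each quadratic gives a conjugate pair via the quadratic formula.

s = 1 + 5j, 1 - 5j, -3 + 2j, -3 - 2j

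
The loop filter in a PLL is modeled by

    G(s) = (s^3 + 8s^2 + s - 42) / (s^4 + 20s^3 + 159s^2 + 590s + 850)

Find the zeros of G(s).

s = -3, -7, 2

Set the numerator to zero: s^3 + 8s^2 + s - 42 = 0.
Factoring: (s + 3)(s + 7)(s - 2) = 0.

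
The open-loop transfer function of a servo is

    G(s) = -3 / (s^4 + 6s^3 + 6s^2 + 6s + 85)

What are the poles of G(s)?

The poles are the roots of the denominator s^4 + 6s^3 + 6s^2 + 6s + 85 = 0.
No real roots exist; factor into two real quadratics: (s^2 - 2s + 5)(s^2 + 8s + 17) = 0.
Each quadratic gives a conjugate pair via the quadratic formula.

s = 1 + 2j, 1 - 2j, -4 + j, -4 - j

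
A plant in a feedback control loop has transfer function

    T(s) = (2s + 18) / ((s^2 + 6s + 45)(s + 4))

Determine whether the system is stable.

stable

The poles can be read from the denominator factors: s = -3 + 6j, -3 - 6j, -4.
Since all poles lie strictly in the left half-plane, the system is stable.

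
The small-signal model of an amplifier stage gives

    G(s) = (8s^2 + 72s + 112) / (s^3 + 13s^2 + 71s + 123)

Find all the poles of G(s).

s = -5 + 4j, -5 - 4j, -3

The poles are the roots of the denominator s^3 + 13s^2 + 71s + 123 = 0.
Trying s = -3: the polynomial evaluates to 0, so (s + 3) is a factor.
Dividing out leaves s^2 + 10s + 41 = 0.
The quadratic formula then gives s = -5 ± 4j.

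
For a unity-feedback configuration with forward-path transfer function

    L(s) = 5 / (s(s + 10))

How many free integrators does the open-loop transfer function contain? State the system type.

The denominator has 1 factor of s at the origin (free integrator), so this is a Type 1 system.

Type 1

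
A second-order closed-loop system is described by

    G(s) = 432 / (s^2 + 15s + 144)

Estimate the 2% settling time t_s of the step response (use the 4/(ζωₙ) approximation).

Comparing s^2 + 15s + 144 to s^2 + 2ζωₙs + ωₙ²: ωₙ = 12 rad/s and ζ = 15/(2·12) = 0.625.
ζωₙ = 15/2 = 7.5, so t_s ≈ 4/(ζωₙ) = 4/7.5 ≈ 0.5333 s.

t_s ≈ 0.5333 s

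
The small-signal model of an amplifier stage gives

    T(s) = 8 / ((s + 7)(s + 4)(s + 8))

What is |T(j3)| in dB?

|T(j3)|_dB ≈ -32.2 dB

Substitute s = j3: numerator = 8, denominator = 53 + j321.
|T(j3)| = |8| / |53 + j321| = 8 / 325.35 ≈ 0.02459.
In decibels: 20·log₁₀(0.02459) ≈ -32.2 dB.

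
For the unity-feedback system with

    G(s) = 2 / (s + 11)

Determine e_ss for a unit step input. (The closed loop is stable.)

G(s) has no poles at the origin.
This is a Type 0 system. Kp = lim_{s→0} G(s) = 2/11.
e_ss = 1/(1 + Kp) = 1/(1 + 2/11) = 11/13 ≈ 0.8462.

e_ss = 0.8462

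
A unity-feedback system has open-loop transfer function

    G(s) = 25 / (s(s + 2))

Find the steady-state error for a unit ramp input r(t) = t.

e_ss = 0.08000

G(s) has one pole at the origin.
This is a Type 1 system. Kv = lim_{s→0} s·G(s) = 25/2.
e_ss = 1/Kv = 1/(25/2) = 2/25 ≈ 0.08000.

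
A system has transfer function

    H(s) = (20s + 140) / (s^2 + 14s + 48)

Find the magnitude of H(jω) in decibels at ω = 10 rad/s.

Substitute s = j10: numerator = 140 + j200, denominator = -52 + j140.
|H(j10)| = |140 + j200| / |-52 + j140| = 244.13 / 149.35 ≈ 1.635.
In decibels: 20·log₁₀(1.635) ≈ 4.27 dB.

|H(j10)|_dB ≈ 4.27 dB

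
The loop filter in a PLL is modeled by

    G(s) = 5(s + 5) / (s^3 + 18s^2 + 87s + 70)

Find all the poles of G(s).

The poles are the roots of the denominator s^3 + 18s^2 + 87s + 70 = 0.
Trying s = -10: the polynomial evaluates to 0, so (s + 10) is a factor.
Dividing out leaves s^2 + 8s + 7 = 0.
Factoring the quadratic: (s + 7)(s + 1) = 0.

s = -10, -7, -1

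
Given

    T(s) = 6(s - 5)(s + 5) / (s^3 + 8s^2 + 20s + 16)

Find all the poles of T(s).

s = -2, -2, -4

The poles are the roots of the denominator s^3 + 8s^2 + 20s + 16 = 0.
Trying s = -2: the polynomial evaluates to 0, so (s + 2) is a factor.
Dividing out leaves s^2 + 6s + 8 = 0.
Factoring the quadratic: (s + 2)(s + 4) = 0.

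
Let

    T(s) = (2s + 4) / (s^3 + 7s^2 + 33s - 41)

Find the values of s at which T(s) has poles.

s = -4 ± 5j, 1

The poles are the roots of the denominator s^3 + 7s^2 + 33s - 41 = 0.
Trying s = 1: the polynomial evaluates to 0, so (s - 1) is a factor.
Dividing out leaves s^2 + 8s + 41 = 0.
The quadratic formula then gives s = -4 ± 5j.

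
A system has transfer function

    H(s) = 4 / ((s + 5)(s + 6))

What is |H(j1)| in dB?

Substitute s = j1: numerator = 4, denominator = 29 + j11.
|H(j1)| = |4| / |29 + j11| = 4 / 31.016 ≈ 0.1290.
In decibels: 20·log₁₀(0.1290) ≈ -17.8 dB.

|H(j1)|_dB ≈ -17.8 dB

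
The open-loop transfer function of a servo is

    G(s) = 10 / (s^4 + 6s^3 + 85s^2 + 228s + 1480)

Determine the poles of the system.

The poles are the roots of the denominator s^4 + 6s^3 + 85s^2 + 228s + 1480 = 0.
No real roots exist; factor into two real quadratics: (s^2 + 2s + 37)(s^2 + 4s + 40) = 0.
Each quadratic gives a conjugate pair via the quadratic formula.

s = -1 ± 6j, -2 ± 6j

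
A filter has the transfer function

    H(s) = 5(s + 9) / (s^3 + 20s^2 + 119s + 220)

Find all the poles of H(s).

s = -11, -4, -5

The poles are the roots of the denominator s^3 + 20s^2 + 119s + 220 = 0.
Trying s = -11: the polynomial evaluates to 0, so (s + 11) is a factor.
Dividing out leaves s^2 + 9s + 20 = 0.
Factoring the quadratic: (s + 4)(s + 5) = 0.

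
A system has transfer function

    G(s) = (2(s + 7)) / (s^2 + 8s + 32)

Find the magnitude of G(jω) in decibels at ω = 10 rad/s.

Substitute s = j10: numerator = 14 + j20, denominator = -68 + j80.
|G(j10)| = |14 + j20| / |-68 + j80| = 24.413 / 105.00 ≈ 0.2325.
In decibels: 20·log₁₀(0.2325) ≈ -12.7 dB.

|G(j10)|_dB ≈ -12.7 dB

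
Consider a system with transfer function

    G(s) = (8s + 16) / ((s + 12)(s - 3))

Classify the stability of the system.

unstable

The poles can be read from the denominator factors: s = -12, 3.
Since the pole(s) at s = 3 lie in the right half-plane, the system is unstable.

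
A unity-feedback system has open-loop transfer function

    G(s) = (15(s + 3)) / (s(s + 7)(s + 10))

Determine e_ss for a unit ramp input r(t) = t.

G(s) has one pole at the origin.
This is a Type 1 system. Kv = lim_{s→0} s·G(s) = 45/70 = 9/14.
e_ss = 1/Kv = 1/(9/14) = 14/9 ≈ 1.556.

e_ss = 1.556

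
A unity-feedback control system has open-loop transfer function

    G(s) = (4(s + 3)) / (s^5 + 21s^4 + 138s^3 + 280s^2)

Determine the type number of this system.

The denominator has 2 factors of s at the origin (free integrators), so this is a Type 2 system.

Type 2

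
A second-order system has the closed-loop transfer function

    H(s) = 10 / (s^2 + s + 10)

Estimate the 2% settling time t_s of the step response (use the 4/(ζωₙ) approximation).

Comparing s^2 + s + 10 to s^2 + 2ζωₙs + ωₙ²: ωₙ = √10 ≈ 3.162 rad/s and ζ = 1/(2·√10) ≈ 0.1581.
ζωₙ = 1/2 = 0.5, so t_s ≈ 4/(ζωₙ) = 4/0.5 = 8 s.

t_s ≈ 8 s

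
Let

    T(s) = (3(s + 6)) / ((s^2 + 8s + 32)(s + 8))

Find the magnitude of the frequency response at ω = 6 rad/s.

|T(j6)| ≈ 0.05285

Substitute s = j6: numerator = 18 + j18, denominator = -320 + j360.
|T(j6)| = |18 + j18| / |-320 + j360| = 25.456 / 481.66 ≈ 0.05285.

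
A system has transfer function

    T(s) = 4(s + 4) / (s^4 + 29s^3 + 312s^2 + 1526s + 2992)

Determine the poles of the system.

The poles are the roots of the denominator s^4 + 29s^3 + 312s^2 + 1526s + 2992 = 0.
Trying s = -11: the polynomial evaluates to 0, so (s + 11) is a factor.
Dividing out leaves s^3 + 18s^2 + 114s + 272 = 0.
This factors further as (s^2 + 10s + 34)(s + 8) = 0.

s = -11, -5 ± 3j, -8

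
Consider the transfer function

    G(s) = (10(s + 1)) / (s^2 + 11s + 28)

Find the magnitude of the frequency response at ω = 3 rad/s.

Substitute s = j3: numerator = 10 + j30, denominator = 19 + j33.
|G(j3)| = |10 + j30| / |19 + j33| = 31.623 / 38.079 ≈ 0.8305.

|G(j3)| ≈ 0.8305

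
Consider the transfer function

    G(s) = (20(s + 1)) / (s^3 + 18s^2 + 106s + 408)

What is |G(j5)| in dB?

Substitute s = j5: numerator = 20 + j100, denominator = -42 + j405.
|G(j5)| = |20 + j100| / |-42 + j405| = 101.98 / 407.17 ≈ 0.2505.
In decibels: 20·log₁₀(0.2505) ≈ -12.0 dB.

|G(j5)|_dB ≈ -12.0 dB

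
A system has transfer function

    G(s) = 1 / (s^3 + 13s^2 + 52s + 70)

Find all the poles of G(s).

s = -3 ± j, -7

The poles are the roots of the denominator s^3 + 13s^2 + 52s + 70 = 0.
Trying s = -7: the polynomial evaluates to 0, so (s + 7) is a factor.
Dividing out leaves s^2 + 6s + 10 = 0.
The quadratic formula then gives s = -3 ± 1j.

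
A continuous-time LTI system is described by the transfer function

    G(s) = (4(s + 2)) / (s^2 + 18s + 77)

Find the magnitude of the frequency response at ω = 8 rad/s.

|G(j8)| ≈ 0.2281

Substitute s = j8: numerator = 8 + j32, denominator = 13 + j144.
|G(j8)| = |8 + j32| / |13 + j144| = 32.985 / 144.59 ≈ 0.2281.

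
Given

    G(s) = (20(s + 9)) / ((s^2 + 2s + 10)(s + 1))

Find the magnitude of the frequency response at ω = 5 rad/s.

Substitute s = j5: numerator = 180 + j100, denominator = -65 - j65.
|G(j5)| = |180 + j100| / |-65 - j65| = 205.91 / 91.924 ≈ 2.240.

|G(j5)| ≈ 2.240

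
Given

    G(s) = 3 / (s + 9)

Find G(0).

G(0) = 1/3 ≈ 0.3333

At s = 0 each factor (s + a) contributes a and each (s^2 + bs + c) contributes c.
G(0) = 3·1 / ((9)) = 3/9 = 1/3.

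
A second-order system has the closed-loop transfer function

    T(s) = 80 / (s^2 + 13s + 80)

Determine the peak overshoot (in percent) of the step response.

%OS ≈ 3.60%

Comparing s^2 + 13s + 80 to s^2 + 2ζωₙs + ωₙ²: ωₙ = √80 ≈ 8.944 rad/s and ζ = 13/(2·√80) ≈ 0.7267.
%OS = 100·exp(−πζ/√(1−ζ²)) = 100·exp(−π·0.7267/√(1−0.7267²)) ≈ 3.60%.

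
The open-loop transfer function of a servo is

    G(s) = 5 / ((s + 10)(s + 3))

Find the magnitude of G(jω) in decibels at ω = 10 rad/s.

Substitute s = j10: numerator = 5, denominator = -70 + j130.
|G(j10)| = |5| / |-70 + j130| = 5 / 147.65 ≈ 0.03386.
In decibels: 20·log₁₀(0.03386) ≈ -29.4 dB.

|G(j10)|_dB ≈ -29.4 dB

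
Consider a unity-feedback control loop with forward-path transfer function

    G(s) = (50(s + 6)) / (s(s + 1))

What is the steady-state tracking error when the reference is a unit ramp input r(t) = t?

G(s) has one pole at the origin.
This is a Type 1 system. Kv = lim_{s→0} s·G(s) = 300/1.
e_ss = 1/Kv = 1/(300) = 1/300 ≈ 0.003333.

e_ss = 0.003333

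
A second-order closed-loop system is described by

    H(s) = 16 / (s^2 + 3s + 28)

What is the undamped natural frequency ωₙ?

Compare the denominator to the standard form s^2 + 2ζωₙs + ωₙ².
ωₙ² = 28, so ωₙ = √28 ≈ 5.292 rad/s.

ωₙ ≈ 5.292 rad/s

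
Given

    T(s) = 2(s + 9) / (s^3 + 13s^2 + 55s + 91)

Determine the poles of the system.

The poles are the roots of the denominator s^3 + 13s^2 + 55s + 91 = 0.
Trying s = -7: the polynomial evaluates to 0, so (s + 7) is a factor.
Dividing out leaves s^2 + 6s + 13 = 0.
The quadratic formula then gives s = -3 ± 2j.

s = -3 + 2j, -3 - 2j, -7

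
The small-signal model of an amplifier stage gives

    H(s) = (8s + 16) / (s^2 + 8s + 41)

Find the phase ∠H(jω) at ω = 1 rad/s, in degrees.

At s = j1: numerator = 16 + j8, denominator = 40 + j8.
∠H = ∠num − ∠den = 26.565° − (11.310°) = 15.26°.

∠H(j1) ≈ 15.26°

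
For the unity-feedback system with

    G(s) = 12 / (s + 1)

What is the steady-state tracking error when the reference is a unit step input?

e_ss = 0.07692

G(s) has no poles at the origin.
This is a Type 0 system. Kp = lim_{s→0} G(s) = 12/1.
e_ss = 1/(1 + Kp) = 1/(1 + 12) = 1/13 ≈ 0.07692.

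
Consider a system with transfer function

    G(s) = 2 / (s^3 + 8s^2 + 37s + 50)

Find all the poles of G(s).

The poles are the roots of the denominator s^3 + 8s^2 + 37s + 50 = 0.
Trying s = -2: the polynomial evaluates to 0, so (s + 2) is a factor.
Dividing out leaves s^2 + 6s + 25 = 0.
The quadratic formula then gives s = -3 ± 4j.

s = -3 ± 4j, -2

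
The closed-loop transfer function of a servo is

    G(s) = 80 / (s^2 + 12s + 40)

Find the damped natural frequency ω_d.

Comparing s^2 + 12s + 40 to s^2 + 2ζωₙs + ωₙ²: ωₙ = √40 ≈ 6.325 rad/s and ζ = 12/(2·√40) ≈ 0.9487.
ζωₙ = 12/2 = 6, so ω_d = ωₙ√(1−ζ²) = √(ωₙ² − (ζωₙ)²) = √(40 − 6²) = √4 = 2 rad/s.

ω_d = 2 rad/s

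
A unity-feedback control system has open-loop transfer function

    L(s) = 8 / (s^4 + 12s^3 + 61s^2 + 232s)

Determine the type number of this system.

The denominator has 1 factor of s at the origin (free integrator), so this is a Type 1 system.

Type 1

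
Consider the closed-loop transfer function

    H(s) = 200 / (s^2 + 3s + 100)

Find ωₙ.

ωₙ = 10 rad/s

Compare the denominator to the standard form s^2 + 2ζωₙs + ωₙ².
ωₙ² = 100, so ωₙ = 10 rad/s.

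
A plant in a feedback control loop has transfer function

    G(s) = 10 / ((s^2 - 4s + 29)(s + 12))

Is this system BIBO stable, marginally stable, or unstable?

unstable

The poles can be read from the denominator factors: s = 2 ± 5j, -12.
Since the pole(s) at s = 2 ± 5j lie in the right half-plane, the system is unstable.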